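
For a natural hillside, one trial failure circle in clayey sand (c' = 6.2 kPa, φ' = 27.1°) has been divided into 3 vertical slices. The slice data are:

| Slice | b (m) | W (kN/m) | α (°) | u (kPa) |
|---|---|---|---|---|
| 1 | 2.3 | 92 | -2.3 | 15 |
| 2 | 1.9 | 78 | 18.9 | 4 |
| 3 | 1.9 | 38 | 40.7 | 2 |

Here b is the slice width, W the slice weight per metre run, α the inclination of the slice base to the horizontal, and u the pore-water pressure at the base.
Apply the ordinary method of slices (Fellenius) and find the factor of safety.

Ordinary method of slices: FS = Σ[c'·Δl_i + (W_i cosα_i − u_i·Δl_i)·tanφ'] / Σ W_i sinα_i, with Δl_i = b_i / cosα_i.
Slice 1: Δl = 2.3/cos(-2.3°) = 2.302 m; N'_1 = 92·cos(-2.3°) − 15·2.302 = 57.4; c'Δl = 14.27; W sinα = -3.7
Slice 2: Δl = 1.9/cos18.9° = 2.008 m; N'_2 = 78·cos18.9° − 4·2.008 = 65.8; c'Δl = 12.45; W sinα = 25.3
Slice 3: Δl = 1.9/cos40.7° = 2.506 m; N'_3 = 38·cos40.7° − 2·2.506 = 23.8; c'Δl = 15.54; W sinα = 24.8
Σc'Δl = 42.3 kN/m; ΣN' = 147.0 kN/m; ΣW sinα = 46.4 kN/m
Resisting = 42.3 + 147.0·tan27.1° = 42.3 + 75.2 = 117.5 kN/m
FS = 117.5 / 46.4 = 2.534

FS = 2.53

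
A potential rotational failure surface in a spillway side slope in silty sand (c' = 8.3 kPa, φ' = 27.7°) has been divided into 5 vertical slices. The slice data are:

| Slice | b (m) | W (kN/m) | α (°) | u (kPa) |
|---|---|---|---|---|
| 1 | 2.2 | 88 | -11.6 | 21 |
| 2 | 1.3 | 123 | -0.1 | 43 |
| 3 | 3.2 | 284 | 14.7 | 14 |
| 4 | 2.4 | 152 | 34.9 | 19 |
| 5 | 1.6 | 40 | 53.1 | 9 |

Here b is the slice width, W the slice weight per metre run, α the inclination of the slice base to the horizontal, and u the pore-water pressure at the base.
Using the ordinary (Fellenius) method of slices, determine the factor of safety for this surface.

Ordinary method of slices: FS = Σ[c'·Δl_i + (W_i cosα_i − u_i·Δl_i)·tanφ'] / Σ W_i sinα_i, with Δl_i = b_i / cosα_i.
Slice 1: Δl = 2.2/cos(-11.6°) = 2.246 m; N'_1 = 88·cos(-11.6°) − 21·2.246 = 39.0; c'Δl = 18.64; W sinα = -17.7
Slice 2: Δl = 1.3/cos(-0.1°) = 1.300 m; N'_2 = 123·cos(-0.1°) − 43·1.300 = 67.1; c'Δl = 10.79; W sinα = -0.2
Slice 3: Δl = 3.2/cos14.7° = 3.308 m; N'_3 = 284·cos14.7° − 14·3.308 = 228.4; c'Δl = 27.46; W sinα = 72.1
Slice 4: Δl = 2.4/cos34.9° = 2.926 m; N'_4 = 152·cos34.9° − 19·2.926 = 69.1; c'Δl = 24.29; W sinα = 87.0
Slice 5: Δl = 1.6/cos53.1° = 2.665 m; N'_5 = 40·cos53.1° − 9·2.665 = 0.0; c'Δl = 22.12; W sinα = 32.0
Σc'Δl = 103.3 kN/m; ΣN' = 403.6 kN/m; ΣW sinα = 173.1 kN/m
Resisting = 103.3 + 403.6·tan27.7° = 103.3 + 211.9 = 315.2 kN/m
FS = 315.2 / 173.1 = 1.821

FS = 1.82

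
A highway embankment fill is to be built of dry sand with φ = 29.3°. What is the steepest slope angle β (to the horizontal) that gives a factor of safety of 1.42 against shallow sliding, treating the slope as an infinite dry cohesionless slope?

For an infinite dry cohesionless slope FS = tanφ/tanβ, so tanβ = tanφ / FS.
tanβ = tan29.3° / 1.42 = 0.5612 / 1.42 = 0.3952
β = arctan(0.3952) = 21.56°

β = 21.6°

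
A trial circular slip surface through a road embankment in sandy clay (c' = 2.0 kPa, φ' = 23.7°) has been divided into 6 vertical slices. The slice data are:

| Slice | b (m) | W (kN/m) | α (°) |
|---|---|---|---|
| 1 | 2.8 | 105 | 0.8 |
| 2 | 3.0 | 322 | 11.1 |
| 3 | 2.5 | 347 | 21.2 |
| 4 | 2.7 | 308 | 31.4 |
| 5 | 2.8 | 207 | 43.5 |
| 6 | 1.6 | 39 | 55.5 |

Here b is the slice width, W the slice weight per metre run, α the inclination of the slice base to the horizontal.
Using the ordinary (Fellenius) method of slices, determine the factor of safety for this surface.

Ordinary method of slices: FS = Σ[c'·Δl_i + (W_i cosα_i)·tanφ'] / Σ W_i sinα_i, with Δl_i = b_i / cosα_i.
Slice 1: Δl = 2.8/cos0.8° = 2.800 m; N'_1 = 105·cos0.8° = 105.0; c'Δl = 5.60; W sinα = 1.5
Slice 2: Δl = 3.0/cos11.1° = 3.057 m; N'_2 = 322·cos11.1° = 316.0; c'Δl = 6.11; W sinα = 62.0
Slice 3: Δl = 2.5/cos21.2° = 2.681 m; N'_3 = 347·cos21.2° = 323.5; c'Δl = 5.36; W sinα = 125.5
Slice 4: Δl = 2.7/cos31.4° = 3.163 m; N'_4 = 308·cos31.4° = 262.9; c'Δl = 6.33; W sinα = 160.5
Slice 5: Δl = 2.8/cos43.5° = 3.860 m; N'_5 = 207·cos43.5° = 150.2; c'Δl = 7.72; W sinα = 142.5
Slice 6: Δl = 1.6/cos55.5° = 2.825 m; N'_6 = 39·cos55.5° = 22.1; c'Δl = 5.65; W sinα = 32.1
Σc'Δl = 36.8 kN/m; ΣN' = 1179.6 kN/m; ΣW sinα = 524.0 kN/m
Resisting = 36.8 + 1179.6·tan23.7° = 36.8 + 517.8 = 554.6 kN/m
FS = 554.6 / 524.0 = 1.058

FS = 1.06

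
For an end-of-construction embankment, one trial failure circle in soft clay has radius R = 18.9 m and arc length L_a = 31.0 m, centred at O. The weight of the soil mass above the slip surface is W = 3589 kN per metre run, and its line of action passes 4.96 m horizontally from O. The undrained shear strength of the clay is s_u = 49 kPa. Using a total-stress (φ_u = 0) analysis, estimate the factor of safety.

Taking moments about the centre O, the resisting moment is provided by the undrained shear strength acting along the arc:
M_R = s_u·L_a·R = 49·31.00·18.9 = 28709.1 kN·m/m
M_D = W·d = 3589·4.96 = 17801.4 kN·m/m
FS = M_R / M_D = 28709.1 / 17801.4 = 1.613

FS = 1.61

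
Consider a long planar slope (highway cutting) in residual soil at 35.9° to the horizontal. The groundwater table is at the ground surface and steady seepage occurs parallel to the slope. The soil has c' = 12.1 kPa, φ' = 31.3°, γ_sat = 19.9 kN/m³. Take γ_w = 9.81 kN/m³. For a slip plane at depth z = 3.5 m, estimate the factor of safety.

With seepage parallel to the slope and the water table at the surface, the effective normal stress on the slip plane uses the buoyant unit weight γ' = γ_sat − γ_w while the driving shear stress uses γ_sat:
FS = [c' + γ' z cos²β tanφ'] / [γ_sat z sinβ cosβ]
γ' = 19.9 − 9.81 = 10.09 kN/m³
Numerator = 12.1 + 10.09·3.5·cos²35.9°·tan31.3° = 12.1 + 10.09·3.5·0.6562·0.6080 = 26.189 kPa
Denominator = 19.9·3.5·sin35.9°·cos35.9° = 19.9·3.5·0.5864·0.8100 = 33.083 kPa
FS = 26.189 / 33.083 = 0.792

FS = 0.79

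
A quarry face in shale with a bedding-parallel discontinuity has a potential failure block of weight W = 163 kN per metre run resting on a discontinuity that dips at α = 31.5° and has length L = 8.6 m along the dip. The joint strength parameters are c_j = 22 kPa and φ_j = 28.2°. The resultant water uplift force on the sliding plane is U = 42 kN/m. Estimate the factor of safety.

Resolving the block weight along and normal to the plane and applying the Mohr–Coulomb strength on the joint:
N' = W cosα − U = 163·cos31.5° − 42 = 97.0 kN/m
Driving force T = W sinα = 163·sin31.5° = 85.2 kN/m
Resisting force R = c_j·L + N'·tanφ_j = 22·8.6 + 97.0·tan28.2° = 189.2 + 52.0 = 241.2 kN/m
FS = R / T = 241.2 / 85.2 = 2.832

FS = 2.83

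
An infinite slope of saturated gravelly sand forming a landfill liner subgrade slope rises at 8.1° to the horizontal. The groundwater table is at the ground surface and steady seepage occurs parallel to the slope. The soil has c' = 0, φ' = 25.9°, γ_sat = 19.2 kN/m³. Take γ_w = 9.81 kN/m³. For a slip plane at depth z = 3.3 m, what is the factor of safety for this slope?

With seepage parallel to the slope and the water table at the surface, the effective normal stress on the slip plane uses the buoyant unit weight γ' = γ_sat − γ_w while the driving shear stress uses γ_sat:
FS = [c' + γ' z cos²β tanφ'] / [γ_sat z sinβ cosβ]
(For c' = 0 this reduces to FS = (γ'/γ_sat)·tanφ'/tanβ.)
γ' = 19.2 − 9.81 = 9.39 kN/m³
Numerator = 0.0 + 9.39·3.3·cos²8.1°·tan25.9° = 0.0 + 9.39·3.3·0.9801·0.4856 = 14.748 kPa
Denominator = 19.2·3.3·sin8.1°·cos8.1° = 19.2·3.3·0.1409·0.9900 = 8.838 kPa
FS = 14.748 / 8.838 = 1.669

FS = 1.67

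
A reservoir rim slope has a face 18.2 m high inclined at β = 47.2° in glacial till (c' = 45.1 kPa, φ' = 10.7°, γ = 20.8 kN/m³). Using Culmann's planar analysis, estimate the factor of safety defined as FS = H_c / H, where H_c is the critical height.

H_c = (4c'/γ) · sinβ cosφ' / [1 − cos(β − φ')]
    = (4·45.1/20.8) · sin47.2°·cos10.7° / [1 − cos36.5°]
    = 8.673 · 0.7210 / 0.1961 = 31.88 m
FS = H_c / H = 31.88 / 18.2 = 1.752

FS = 1.75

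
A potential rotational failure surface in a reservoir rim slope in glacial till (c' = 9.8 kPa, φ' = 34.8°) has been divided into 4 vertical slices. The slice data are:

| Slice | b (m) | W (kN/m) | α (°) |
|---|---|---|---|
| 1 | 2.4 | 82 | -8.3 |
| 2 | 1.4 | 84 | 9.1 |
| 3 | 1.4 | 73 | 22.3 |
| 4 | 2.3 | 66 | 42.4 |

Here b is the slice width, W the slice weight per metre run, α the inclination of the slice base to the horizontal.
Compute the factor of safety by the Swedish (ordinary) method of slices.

FS = 3.77

Ordinary method of slices: FS = Σ[c'·Δl_i + (W_i cosα_i)·tanφ'] / Σ W_i sinα_i, with Δl_i = b_i / cosα_i.
Slice 1: Δl = 2.4/cos(-8.3°) = 2.425 m; N'_1 = 82·cos(-8.3°) = 81.1; c'Δl = 23.77; W sinα = -11.8
Slice 2: Δl = 1.4/cos9.1° = 1.418 m; N'_2 = 84·cos9.1° = 82.9; c'Δl = 13.89; W sinα = 13.3
Slice 3: Δl = 1.4/cos22.3° = 1.513 m; N'_3 = 73·cos22.3° = 67.5; c'Δl = 14.83; W sinα = 27.7
Slice 4: Δl = 2.3/cos42.4° = 3.115 m; N'_4 = 66·cos42.4° = 48.7; c'Δl = 30.52; W sinα = 44.5
Σc'Δl = 83.0 kN/m; ΣN' = 280.4 kN/m; ΣW sinα = 73.7 kN/m
Resisting = 83.0 + 280.4·tan34.8° = 83.0 + 194.9 = 277.9 kN/m
FS = 277.9 / 73.7 = 3.773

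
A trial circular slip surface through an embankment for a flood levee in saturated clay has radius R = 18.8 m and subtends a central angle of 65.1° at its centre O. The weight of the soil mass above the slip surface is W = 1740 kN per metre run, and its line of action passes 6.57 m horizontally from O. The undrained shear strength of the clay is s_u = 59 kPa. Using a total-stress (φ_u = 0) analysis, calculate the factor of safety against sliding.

FS = 2.07

Taking moments about the centre O, the resisting moment is provided by the undrained shear strength acting along the arc:
Arc length L_a = R·θ = 18.8·(65.1°·π/180) = 18.8·1.1362 = 21.36 m
M_R = s_u·L_a·R = 59·21.36·18.8 = 23693.3 kN·m/m
M_D = W·d = 1740·6.57 = 11431.8 kN·m/m
FS = M_R / M_D = 23693.3 / 11431.8 = 2.073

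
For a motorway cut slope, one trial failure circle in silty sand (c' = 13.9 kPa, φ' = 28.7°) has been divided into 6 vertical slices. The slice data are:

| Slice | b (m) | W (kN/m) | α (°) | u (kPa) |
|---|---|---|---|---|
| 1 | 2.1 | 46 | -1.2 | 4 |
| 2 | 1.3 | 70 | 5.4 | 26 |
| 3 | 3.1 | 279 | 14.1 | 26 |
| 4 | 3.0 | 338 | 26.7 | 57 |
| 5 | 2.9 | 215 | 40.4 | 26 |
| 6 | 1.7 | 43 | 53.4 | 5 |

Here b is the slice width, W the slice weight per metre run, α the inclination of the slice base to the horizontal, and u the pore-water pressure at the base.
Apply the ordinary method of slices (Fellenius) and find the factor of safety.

FS = 1.19

Ordinary method of slices: FS = Σ[c'·Δl_i + (W_i cosα_i − u_i·Δl_i)·tanφ'] / Σ W_i sinα_i, with Δl_i = b_i / cosα_i.
Slice 1: Δl = 2.1/cos(-1.2°) = 2.100 m; N'_1 = 46·cos(-1.2°) − 4·2.100 = 37.6; c'Δl = 29.20; W sinα = -1.0
Slice 2: Δl = 1.3/cos5.4° = 1.306 m; N'_2 = 70·cos5.4° − 26·1.306 = 35.7; c'Δl = 18.15; W sinα = 6.6
Slice 3: Δl = 3.1/cos14.1° = 3.196 m; N'_3 = 279·cos14.1° − 26·3.196 = 187.5; c'Δl = 44.43; W sinα = 68.0
Slice 4: Δl = 3.0/cos26.7° = 3.358 m; N'_4 = 338·cos26.7° − 57·3.358 = 110.5; c'Δl = 46.68; W sinα = 151.9
Slice 5: Δl = 2.9/cos40.4° = 3.808 m; N'_5 = 215·cos40.4° − 26·3.808 = 64.7; c'Δl = 52.93; W sinα = 139.3
Slice 6: Δl = 1.7/cos53.4° = 2.851 m; N'_6 = 43·cos53.4° − 5·2.851 = 11.4; c'Δl = 39.63; W sinα = 34.5
Σc'Δl = 231.0 kN/m; ΣN' = 447.5 kN/m; ΣW sinα = 399.3 kN/m
Resisting = 231.0 + 447.5·tan28.7° = 231.0 + 245.0 = 476.0 kN/m
FS = 476.0 / 399.3 = 1.192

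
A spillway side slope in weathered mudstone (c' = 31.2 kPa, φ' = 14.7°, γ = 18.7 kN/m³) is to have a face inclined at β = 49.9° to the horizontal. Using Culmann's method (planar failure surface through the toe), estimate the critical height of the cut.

H_c = 27.00 m

Culmann's analysis gives the critical failure plane at α_cr = (β + φ')/2 = (49.9 + 14.7)/2 = 32.3°, and the critical height
H_c = (4c'/γ) · sinβ cosφ' / [1 − cos(β − φ')]
    = (4·31.2/18.7) · sin49.9°·cos14.7° / [1 − cos(35.2°)]
    = 6.674 · 0.7649·0.9673 / [1 − 0.8171]
    = 6.674 · 0.7399 / 0.1829
    = 27.00 m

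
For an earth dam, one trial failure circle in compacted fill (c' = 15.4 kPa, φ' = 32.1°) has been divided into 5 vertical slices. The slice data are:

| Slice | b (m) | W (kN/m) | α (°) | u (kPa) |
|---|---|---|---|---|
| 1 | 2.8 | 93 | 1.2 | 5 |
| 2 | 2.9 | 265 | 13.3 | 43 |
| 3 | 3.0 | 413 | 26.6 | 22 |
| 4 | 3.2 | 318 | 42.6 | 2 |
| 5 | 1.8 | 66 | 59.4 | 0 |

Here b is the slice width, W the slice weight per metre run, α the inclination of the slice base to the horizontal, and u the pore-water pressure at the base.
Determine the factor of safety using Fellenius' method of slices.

Ordinary method of slices: FS = Σ[c'·Δl_i + (W_i cosα_i − u_i·Δl_i)·tanφ'] / Σ W_i sinα_i, with Δl_i = b_i / cosα_i.
Slice 1: Δl = 2.8/cos1.2° = 2.801 m; N'_1 = 93·cos1.2° − 5·2.801 = 79.0; c'Δl = 43.13; W sinα = 1.9
Slice 2: Δl = 2.9/cos13.3° = 2.980 m; N'_2 = 265·cos13.3° − 43·2.980 = 129.8; c'Δl = 45.89; W sinα = 61.0
Slice 3: Δl = 3.0/cos26.6° = 3.355 m; N'_3 = 413·cos26.6° − 22·3.355 = 295.5; c'Δl = 51.67; W sinα = 184.9
Slice 4: Δl = 3.2/cos42.6° = 4.347 m; N'_4 = 318·cos42.6° − 2·4.347 = 225.4; c'Δl = 66.95; W sinα = 215.2
Slice 5: Δl = 1.8/cos59.4° = 3.536 m; N'_5 = 66·cos59.4° − 0·3.536 = 33.6; c'Δl = 54.46; W sinα = 56.8
Σc'Δl = 262.1 kN/m; ΣN' = 763.2 kN/m; ΣW sinα = 519.9 kN/m
Resisting = 262.1 + 763.2·tan32.1° = 262.1 + 478.7 = 740.8 kN/m
FS = 740.8 / 519.9 = 1.425

FS = 1.42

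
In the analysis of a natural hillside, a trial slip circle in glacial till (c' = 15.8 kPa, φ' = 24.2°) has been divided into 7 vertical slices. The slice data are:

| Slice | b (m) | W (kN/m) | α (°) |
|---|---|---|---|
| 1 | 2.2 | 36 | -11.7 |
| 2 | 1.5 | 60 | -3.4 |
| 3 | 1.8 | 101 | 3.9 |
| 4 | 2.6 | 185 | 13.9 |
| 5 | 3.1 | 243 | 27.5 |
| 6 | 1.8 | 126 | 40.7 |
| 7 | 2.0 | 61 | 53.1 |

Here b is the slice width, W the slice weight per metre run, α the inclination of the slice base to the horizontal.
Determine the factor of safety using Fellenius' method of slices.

Ordinary method of slices: FS = Σ[c'·Δl_i + (W_i cosα_i)·tanφ'] / Σ W_i sinα_i, with Δl_i = b_i / cosα_i.
Slice 1: Δl = 2.2/cos(-11.7°) = 2.247 m; N'_1 = 36·cos(-11.7°) = 35.3; c'Δl = 35.50; W sinα = -7.3
Slice 2: Δl = 1.5/cos(-3.4°) = 1.503 m; N'_2 = 60·cos(-3.4°) = 59.9; c'Δl = 23.74; W sinα = -3.6
Slice 3: Δl = 1.8/cos3.9° = 1.804 m; N'_3 = 101·cos3.9° = 100.8; c'Δl = 28.51; W sinα = 6.9
Slice 4: Δl = 2.6/cos13.9° = 2.678 m; N'_4 = 185·cos13.9° = 179.6; c'Δl = 42.32; W sinα = 44.4
Slice 5: Δl = 3.1/cos27.5° = 3.495 m; N'_5 = 243·cos27.5° = 215.5; c'Δl = 55.22; W sinα = 112.2
Slice 6: Δl = 1.8/cos40.7° = 2.374 m; N'_6 = 126·cos40.7° = 95.5; c'Δl = 37.51; W sinα = 82.2
Slice 7: Δl = 2.0/cos53.1° = 3.331 m; N'_7 = 61·cos53.1° = 36.6; c'Δl = 52.63; W sinα = 48.8
Σc'Δl = 275.4 kN/m; ΣN' = 723.2 kN/m; ΣW sinα = 283.6 kN/m
Resisting = 275.4 + 723.2·tan24.2° = 275.4 + 325.0 = 600.4 kN/m
FS = 600.4 / 283.6 = 2.117

FS = 2.12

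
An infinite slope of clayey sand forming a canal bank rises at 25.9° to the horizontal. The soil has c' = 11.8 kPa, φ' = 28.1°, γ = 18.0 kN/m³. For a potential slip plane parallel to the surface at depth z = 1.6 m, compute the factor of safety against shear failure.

FS = 2.14

For an infinite slope with a slip plane parallel to the surface (no pore pressure): FS = [c' + γz cos²β tanφ'] / [γz sinβ cosβ].
γz = 18.0·1.6 = 28.80 kN/m²
Numerator = 11.8 + 28.80·cos²25.9°·tan28.1° = 11.8 + 28.80·0.8092·0.5340 = 24.244 kPa
Denominator = 28.80·sin25.9°·cos25.9° = 28.80·0.4368·0.8996 = 11.316 kPa
FS = 24.244 / 11.316 = 2.142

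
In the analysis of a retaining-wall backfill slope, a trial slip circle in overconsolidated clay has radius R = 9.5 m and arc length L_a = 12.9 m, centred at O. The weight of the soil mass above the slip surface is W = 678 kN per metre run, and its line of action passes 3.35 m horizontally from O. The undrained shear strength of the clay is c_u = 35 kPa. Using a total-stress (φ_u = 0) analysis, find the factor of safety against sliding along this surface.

FS = 1.89

Taking moments about the centre O, the resisting moment is provided by the undrained shear strength acting along the arc:
M_R = c_u·L_a·R = 35·12.90·9.5 = 4289.2 kN·m/m
M_D = W·d = 678·3.35 = 2271.3 kN·m/m
FS = M_R / M_D = 4289.2 / 2271.3 = 1.888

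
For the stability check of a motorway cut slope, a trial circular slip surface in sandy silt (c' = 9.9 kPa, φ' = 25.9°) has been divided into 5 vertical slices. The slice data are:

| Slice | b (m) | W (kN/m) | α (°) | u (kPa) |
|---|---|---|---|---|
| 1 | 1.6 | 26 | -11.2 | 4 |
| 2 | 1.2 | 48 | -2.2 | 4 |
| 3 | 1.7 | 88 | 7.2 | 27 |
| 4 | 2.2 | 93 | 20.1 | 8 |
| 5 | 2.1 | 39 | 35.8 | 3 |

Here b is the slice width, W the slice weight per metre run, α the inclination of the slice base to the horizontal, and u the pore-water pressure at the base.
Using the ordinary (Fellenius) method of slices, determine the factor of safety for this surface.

FS = 3.21

Ordinary method of slices: FS = Σ[c'·Δl_i + (W_i cosα_i − u_i·Δl_i)·tanφ'] / Σ W_i sinα_i, with Δl_i = b_i / cosα_i.
Slice 1: Δl = 1.6/cos(-11.2°) = 1.631 m; N'_1 = 26·cos(-11.2°) − 4·1.631 = 19.0; c'Δl = 16.15; W sinα = -5.1
Slice 2: Δl = 1.2/cos(-2.2°) = 1.201 m; N'_2 = 48·cos(-2.2°) − 4·1.201 = 43.2; c'Δl = 11.89; W sinα = -1.8
Slice 3: Δl = 1.7/cos7.2° = 1.714 m; N'_3 = 88·cos7.2° − 27·1.714 = 41.0; c'Δl = 16.96; W sinα = 11.0
Slice 4: Δl = 2.2/cos20.1° = 2.343 m; N'_4 = 93·cos20.1° − 8·2.343 = 68.6; c'Δl = 23.19; W sinα = 32.0
Slice 5: Δl = 2.1/cos35.8° = 2.589 m; N'_5 = 39·cos35.8° − 3·2.589 = 23.9; c'Δl = 25.63; W sinα = 22.8
Σc'Δl = 93.8 kN/m; ΣN' = 195.6 kN/m; ΣW sinα = 58.9 kN/m
Resisting = 93.8 + 195.6·tan25.9° = 93.8 + 95.0 = 188.8 kN/m
FS = 188.8 / 58.9 = 3.205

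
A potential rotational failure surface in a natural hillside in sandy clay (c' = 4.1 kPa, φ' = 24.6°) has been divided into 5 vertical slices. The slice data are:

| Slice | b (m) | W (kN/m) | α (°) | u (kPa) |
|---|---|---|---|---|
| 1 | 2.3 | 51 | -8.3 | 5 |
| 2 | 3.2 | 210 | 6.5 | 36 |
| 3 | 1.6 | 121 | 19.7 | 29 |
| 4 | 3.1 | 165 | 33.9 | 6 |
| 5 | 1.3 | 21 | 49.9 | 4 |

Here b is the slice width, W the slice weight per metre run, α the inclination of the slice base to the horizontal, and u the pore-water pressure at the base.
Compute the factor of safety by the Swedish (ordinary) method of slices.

FS = 1.20

Ordinary method of slices: FS = Σ[c'·Δl_i + (W_i cosα_i − u_i·Δl_i)·tanφ'] / Σ W_i sinα_i, with Δl_i = b_i / cosα_i.
Slice 1: Δl = 2.3/cos(-8.3°) = 2.324 m; N'_1 = 51·cos(-8.3°) − 5·2.324 = 38.8; c'Δl = 9.53; W sinα = -7.4
Slice 2: Δl = 3.2/cos6.5° = 3.221 m; N'_2 = 210·cos6.5° − 36·3.221 = 92.7; c'Δl = 13.20; W sinα = 23.8
Slice 3: Δl = 1.6/cos19.7° = 1.699 m; N'_3 = 121·cos19.7° − 29·1.699 = 64.6; c'Δl = 6.97; W sinα = 40.8
Slice 4: Δl = 3.1/cos33.9° = 3.735 m; N'_4 = 165·cos33.9° − 6·3.735 = 114.5; c'Δl = 15.31; W sinα = 92.0
Slice 5: Δl = 1.3/cos49.9° = 2.018 m; N'_5 = 21·cos49.9° − 4·2.018 = 5.5; c'Δl = 8.27; W sinα = 16.1
Σc'Δl = 53.3 kN/m; ΣN' = 316.2 kN/m; ΣW sinα = 165.3 kN/m
Resisting = 53.3 + 316.2·tan24.6° = 53.3 + 144.8 = 198.0 kN/m
FS = 198.0 / 165.3 = 1.198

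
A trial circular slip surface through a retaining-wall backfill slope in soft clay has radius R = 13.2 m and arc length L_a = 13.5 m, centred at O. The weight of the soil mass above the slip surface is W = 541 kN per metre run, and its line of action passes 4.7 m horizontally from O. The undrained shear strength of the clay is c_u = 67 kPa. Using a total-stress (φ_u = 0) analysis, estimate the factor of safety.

Taking moments about the centre O, the resisting moment is provided by the undrained shear strength acting along the arc:
M_R = c_u·L_a·R = 67·13.50·13.2 = 11939.4 kN·m/m
M_D = W·d = 541·4.7 = 2542.7 kN·m/m
FS = M_R / M_D = 11939.4 / 2542.7 = 4.696

FS = 4.70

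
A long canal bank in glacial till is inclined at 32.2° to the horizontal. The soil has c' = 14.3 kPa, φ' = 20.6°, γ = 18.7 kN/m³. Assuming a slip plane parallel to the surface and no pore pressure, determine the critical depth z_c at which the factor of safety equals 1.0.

z_c = 4.21 m

Setting FS = 1.00 in FS = [c' + γz cos²β tanφ'] / [γz sinβ cosβ] and solving for z:
z = c' / [γ cosβ (FS·sinβ − cosβ·tanφ')]
  = 14.3 / [18.7·cos32.2°·(1.00·sin32.2° − cos32.2°·tan20.6°)]
  = 14.3 / [18.7·0.8462·(1.00·0.5329 − 0.8462·0.3759)]
  = 14.3 / 3.3992 = 4.207 m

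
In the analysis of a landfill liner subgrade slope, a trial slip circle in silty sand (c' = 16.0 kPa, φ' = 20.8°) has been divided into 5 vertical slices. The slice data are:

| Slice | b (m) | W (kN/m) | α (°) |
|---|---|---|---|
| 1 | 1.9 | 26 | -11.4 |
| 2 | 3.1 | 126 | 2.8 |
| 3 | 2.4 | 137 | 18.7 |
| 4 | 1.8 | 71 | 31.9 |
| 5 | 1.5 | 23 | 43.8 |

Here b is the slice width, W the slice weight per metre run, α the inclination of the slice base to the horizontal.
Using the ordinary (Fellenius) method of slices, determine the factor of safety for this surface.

FS = 3.30

Ordinary method of slices: FS = Σ[c'·Δl_i + (W_i cosα_i)·tanφ'] / Σ W_i sinα_i, with Δl_i = b_i / cosα_i.
Slice 1: Δl = 1.9/cos(-11.4°) = 1.938 m; N'_1 = 26·cos(-11.4°) = 25.5; c'Δl = 31.01; W sinα = -5.1
Slice 2: Δl = 3.1/cos2.8° = 3.104 m; N'_2 = 126·cos2.8° = 125.8; c'Δl = 49.66; W sinα = 6.2
Slice 3: Δl = 2.4/cos18.7° = 2.534 m; N'_3 = 137·cos18.7° = 129.8; c'Δl = 40.54; W sinα = 43.9
Slice 4: Δl = 1.8/cos31.9° = 2.120 m; N'_4 = 71·cos31.9° = 60.3; c'Δl = 33.92; W sinα = 37.5
Slice 5: Δl = 1.5/cos43.8° = 2.078 m; N'_5 = 23·cos43.8° = 16.6; c'Δl = 33.25; W sinα = 15.9
Σc'Δl = 188.4 kN/m; ΣN' = 358.0 kN/m; ΣW sinα = 98.4 kN/m
Resisting = 188.4 + 358.0·tan20.8° = 188.4 + 136.0 = 324.4 kN/m
FS = 324.4 / 98.4 = 3.297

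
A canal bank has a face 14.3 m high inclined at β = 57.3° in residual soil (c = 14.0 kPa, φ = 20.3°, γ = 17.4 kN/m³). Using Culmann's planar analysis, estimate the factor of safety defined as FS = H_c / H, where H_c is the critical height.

FS = 0.88

H_c = (4c/γ) · sinβ cosφ / [1 − cos(β − φ)]
    = (4·14.0/17.4) · sin57.3°·cos20.3° / [1 − cos37.0°]
    = 3.218 · 0.7892 / 0.2014 = 12.61 m
FS = H_c / H = 12.61 / 14.3 = 0.882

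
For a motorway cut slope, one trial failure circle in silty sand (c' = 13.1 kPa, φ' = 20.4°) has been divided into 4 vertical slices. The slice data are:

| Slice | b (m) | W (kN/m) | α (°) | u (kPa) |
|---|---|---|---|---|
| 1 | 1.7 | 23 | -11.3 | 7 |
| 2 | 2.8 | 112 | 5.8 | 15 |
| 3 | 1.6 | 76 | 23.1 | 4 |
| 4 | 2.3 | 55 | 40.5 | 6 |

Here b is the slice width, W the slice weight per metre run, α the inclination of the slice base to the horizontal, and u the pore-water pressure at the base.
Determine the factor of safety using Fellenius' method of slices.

FS = 2.54

Ordinary method of slices: FS = Σ[c'·Δl_i + (W_i cosα_i − u_i·Δl_i)·tanφ'] / Σ W_i sinα_i, with Δl_i = b_i / cosα_i.
Slice 1: Δl = 1.7/cos(-11.3°) = 1.734 m; N'_1 = 23·cos(-11.3°) − 7·1.734 = 10.4; c'Δl = 22.71; W sinα = -4.5
Slice 2: Δl = 2.8/cos5.8° = 2.814 m; N'_2 = 112·cos5.8° − 15·2.814 = 69.2; c'Δl = 36.87; W sinα = 11.3
Slice 3: Δl = 1.6/cos23.1° = 1.739 m; N'_3 = 76·cos23.1° − 4·1.739 = 62.9; c'Δl = 22.79; W sinα = 29.8
Slice 4: Δl = 2.3/cos40.5° = 3.025 m; N'_4 = 55·cos40.5° − 6·3.025 = 23.7; c'Δl = 39.62; W sinα = 35.7
Σc'Δl = 122.0 kN/m; ΣN' = 166.3 kN/m; ΣW sinα = 72.3 kN/m
Resisting = 122.0 + 166.3·tan20.4° = 122.0 + 61.8 = 183.8 kN/m
FS = 183.8 / 72.3 = 2.541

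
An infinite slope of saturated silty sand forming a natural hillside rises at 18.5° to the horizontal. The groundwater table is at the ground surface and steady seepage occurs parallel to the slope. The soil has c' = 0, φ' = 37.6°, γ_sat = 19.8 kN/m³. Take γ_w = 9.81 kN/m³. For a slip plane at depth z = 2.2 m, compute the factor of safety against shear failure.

With seepage parallel to the slope and the water table at the surface, the effective normal stress on the slip plane uses the buoyant unit weight γ' = γ_sat − γ_w while the driving shear stress uses γ_sat:
FS = [c' + γ' z cos²β tanφ'] / [γ_sat z sinβ cosβ]
(For c' = 0 this reduces to FS = (γ'/γ_sat)·tanφ'/tanβ.)
γ' = 19.8 − 9.81 = 9.99 kN/m³
Numerator = 0.0 + 9.99·2.2·cos²18.5°·tan37.6° = 0.0 + 9.99·2.2·0.8993·0.7701 = 15.221 kPa
Denominator = 19.8·2.2·sin18.5°·cos18.5° = 19.8·2.2·0.3173·0.9483 = 13.108 kPa
FS = 15.221 / 13.108 = 1.161

FS = 1.16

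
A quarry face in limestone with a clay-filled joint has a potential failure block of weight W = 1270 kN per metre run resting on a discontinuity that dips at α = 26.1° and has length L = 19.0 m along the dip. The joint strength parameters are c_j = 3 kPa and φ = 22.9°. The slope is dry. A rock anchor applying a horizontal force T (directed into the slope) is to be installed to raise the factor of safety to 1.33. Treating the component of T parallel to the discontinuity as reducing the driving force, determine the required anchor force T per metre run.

T = 148 kN/m

Resolving forces along and normal to the sliding plane, with the horizontal anchor force T adding T·sinα to the effective normal force and T·cosα acting up the plane against the driving force:
FS = [c_jL + (W cosα + T sinα) tanφ] / [W sinα − T cosα]
Without the anchor: N' = 1140.5 kN/m, driving T_d = 558.7 kN/m, resisting R = 3·19.0 + 1140.5·tan22.9° = 538.8 kN/m, FS = 0.96.
Setting FS = 1.33 and solving for T:
1.33·(558.7 − T cos26.1°) = 538.8 + T sin26.1°·tan22.9°
T·(sin26.1°·tan22.9° + 1.33·cos26.1°) = 1.33·558.7 − 538.8
T·(0.4399·0.4224 + 1.33·0.8980) = 743.1 − 538.8 = 204.3
T·1.3802 = 204.3
T = 148.0 kN/m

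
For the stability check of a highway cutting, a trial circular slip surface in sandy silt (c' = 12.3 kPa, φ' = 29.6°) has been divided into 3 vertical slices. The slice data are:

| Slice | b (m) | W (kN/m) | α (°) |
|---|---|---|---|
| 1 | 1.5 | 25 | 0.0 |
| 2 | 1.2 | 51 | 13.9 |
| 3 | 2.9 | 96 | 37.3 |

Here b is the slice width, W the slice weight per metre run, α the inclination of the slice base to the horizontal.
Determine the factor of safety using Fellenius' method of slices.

FS = 2.33

Ordinary method of slices: FS = Σ[c'·Δl_i + (W_i cosα_i)·tanφ'] / Σ W_i sinα_i, with Δl_i = b_i / cosα_i.
Slice 1: Δl = 1.5/cos0.0° = 1.500 m; N'_1 = 25·cos0.0° = 25.0; c'Δl = 18.45; W sinα = 0.0
Slice 2: Δl = 1.2/cos13.9° = 1.236 m; N'_2 = 51·cos13.9° = 49.5; c'Δl = 15.21; W sinα = 12.3
Slice 3: Δl = 2.9/cos37.3° = 3.646 m; N'_3 = 96·cos37.3° = 76.4; c'Δl = 44.84; W sinα = 58.2
Σc'Δl = 78.5 kN/m; ΣN' = 150.9 kN/m; ΣW sinα = 70.4 kN/m
Resisting = 78.5 + 150.9·tan29.6° = 78.5 + 85.7 = 164.2 kN/m
FS = 164.2 / 70.4 = 2.332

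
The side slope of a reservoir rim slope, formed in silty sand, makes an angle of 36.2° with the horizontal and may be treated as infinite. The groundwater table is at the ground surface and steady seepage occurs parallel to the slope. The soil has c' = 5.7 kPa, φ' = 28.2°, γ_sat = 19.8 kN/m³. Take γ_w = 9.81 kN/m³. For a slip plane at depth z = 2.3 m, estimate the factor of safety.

FS = 0.63

With seepage parallel to the slope and the water table at the surface, the effective normal stress on the slip plane uses the buoyant unit weight γ' = γ_sat − γ_w while the driving shear stress uses γ_sat:
FS = [c' + γ' z cos²β tanφ'] / [γ_sat z sinβ cosβ]
γ' = 19.8 − 9.81 = 9.99 kN/m³
Numerator = 5.7 + 9.99·2.3·cos²36.2°·tan28.2° = 5.7 + 9.99·2.3·0.6512·0.5362 = 13.723 kPa
Denominator = 19.8·2.3·sin36.2°·cos36.2° = 19.8·2.3·0.5906·0.8070 = 21.704 kPa
FS = 13.723 / 21.704 = 0.632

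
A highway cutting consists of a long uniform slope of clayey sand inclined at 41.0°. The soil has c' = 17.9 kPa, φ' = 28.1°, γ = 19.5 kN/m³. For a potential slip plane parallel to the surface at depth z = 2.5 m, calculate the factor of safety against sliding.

For an infinite slope with a slip plane parallel to the surface (no pore pressure): FS = [c' + γz cos²β tanφ'] / [γz sinβ cosβ].
γz = 19.5·2.5 = 48.75 kN/m²
Numerator = 17.9 + 48.75·cos²41.0°·tan28.1° = 17.9 + 48.75·0.5696·0.5340 = 32.726 kPa
Denominator = 48.75·sin41.0°·cos41.0° = 48.75·0.6561·0.7547 = 24.138 kPa
FS = 32.726 / 24.138 = 1.356

FS = 1.36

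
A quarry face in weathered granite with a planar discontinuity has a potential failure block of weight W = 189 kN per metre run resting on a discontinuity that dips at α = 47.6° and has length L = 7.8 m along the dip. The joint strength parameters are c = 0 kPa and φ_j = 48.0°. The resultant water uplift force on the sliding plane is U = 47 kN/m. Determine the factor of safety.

Resolving the block weight along and normal to the plane and applying the Mohr–Coulomb strength on the joint:
N' = W cosα − U = 189·cos47.6° − 47 = 80.4 kN/m
Driving force T = W sinα = 189·sin47.6° = 139.6 kN/m
Resisting force R = c·L + N'·tanφ_j = 0·7.8 + 80.4·tan48.0° = 0.0 + 89.3 = 89.3 kN/m
FS = R / T = 89.3 / 139.6 = 0.640

FS = 0.64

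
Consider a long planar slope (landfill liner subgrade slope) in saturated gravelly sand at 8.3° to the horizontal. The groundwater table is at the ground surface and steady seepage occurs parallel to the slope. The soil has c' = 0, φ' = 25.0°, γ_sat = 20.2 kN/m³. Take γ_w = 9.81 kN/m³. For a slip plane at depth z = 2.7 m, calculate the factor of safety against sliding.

FS = 1.64

With seepage parallel to the slope and the water table at the surface, the effective normal stress on the slip plane uses the buoyant unit weight γ' = γ_sat − γ_w while the driving shear stress uses γ_sat:
FS = [c' + γ' z cos²β tanφ'] / [γ_sat z sinβ cosβ]
(For c' = 0 this reduces to FS = (γ'/γ_sat)·tanφ'/tanβ.)
γ' = 20.2 − 9.81 = 10.39 kN/m³
Numerator = 0.0 + 10.39·2.7·cos²8.3°·tan25.0° = 0.0 + 10.39·2.7·0.9792·0.4663 = 12.809 kPa
Denominator = 20.2·2.7·sin8.3°·cos8.3° = 20.2·2.7·0.1444·0.9895 = 7.791 kPa
FS = 12.809 / 7.791 = 1.644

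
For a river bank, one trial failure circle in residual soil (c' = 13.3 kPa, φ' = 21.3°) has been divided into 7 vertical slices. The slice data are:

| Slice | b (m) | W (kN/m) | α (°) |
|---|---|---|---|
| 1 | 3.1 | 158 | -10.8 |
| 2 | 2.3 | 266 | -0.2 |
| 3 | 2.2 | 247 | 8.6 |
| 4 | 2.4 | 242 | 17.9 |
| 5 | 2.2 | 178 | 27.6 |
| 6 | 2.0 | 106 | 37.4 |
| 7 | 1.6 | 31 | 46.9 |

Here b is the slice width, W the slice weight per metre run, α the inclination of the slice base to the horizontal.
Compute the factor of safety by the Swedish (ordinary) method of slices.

Ordinary method of slices: FS = Σ[c'·Δl_i + (W_i cosα_i)·tanφ'] / Σ W_i sinα_i, with Δl_i = b_i / cosα_i.
Slice 1: Δl = 3.1/cos(-10.8°) = 3.156 m; N'_1 = 158·cos(-10.8°) = 155.2; c'Δl = 41.97; W sinα = -29.6
Slice 2: Δl = 2.3/cos(-0.2°) = 2.300 m; N'_2 = 266·cos(-0.2°) = 266.0; c'Δl = 30.59; W sinα = -0.9
Slice 3: Δl = 2.2/cos8.6° = 2.225 m; N'_3 = 247·cos8.6° = 244.2; c'Δl = 29.59; W sinα = 36.9
Slice 4: Δl = 2.4/cos17.9° = 2.522 m; N'_4 = 242·cos17.9° = 230.3; c'Δl = 33.54; W sinα = 74.4
Slice 5: Δl = 2.2/cos27.6° = 2.482 m; N'_5 = 178·cos27.6° = 157.7; c'Δl = 33.02; W sinα = 82.5
Slice 6: Δl = 2.0/cos37.4° = 2.518 m; N'_6 = 106·cos37.4° = 84.2; c'Δl = 33.48; W sinα = 64.4
Slice 7: Δl = 1.6/cos46.9° = 2.342 m; N'_7 = 31·cos46.9° = 21.2; c'Δl = 31.14; W sinα = 22.6
Σc'Δl = 233.3 kN/m; ΣN' = 1158.8 kN/m; ΣW sinα = 250.3 kN/m
Resisting = 233.3 + 1158.8·tan21.3° = 233.3 + 451.8 = 685.2 kN/m
FS = 685.2 / 250.3 = 2.738

FS = 2.74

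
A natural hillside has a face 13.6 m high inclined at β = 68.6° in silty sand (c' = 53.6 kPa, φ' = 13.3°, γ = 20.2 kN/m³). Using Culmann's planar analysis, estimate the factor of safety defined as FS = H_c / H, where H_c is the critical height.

FS = 1.64

H_c = (4c'/γ) · sinβ cosφ' / [1 − cos(β − φ')]
    = (4·53.6/20.2) · sin68.6°·cos13.3° / [1 − cos55.3°]
    = 10.614 · 0.9061 / 0.4307 = 22.33 m
FS = H_c / H = 22.33 / 13.6 = 1.642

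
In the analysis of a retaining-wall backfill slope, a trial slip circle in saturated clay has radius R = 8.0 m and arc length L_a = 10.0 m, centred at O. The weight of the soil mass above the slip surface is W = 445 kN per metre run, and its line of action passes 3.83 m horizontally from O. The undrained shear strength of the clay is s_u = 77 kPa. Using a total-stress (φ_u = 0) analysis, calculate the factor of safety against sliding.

FS = 3.61

Taking moments about the centre O, the resisting moment is provided by the undrained shear strength acting along the arc:
M_R = s_u·L_a·R = 77·10.00·8.0 = 6160.0 kN·m/m
M_D = W·d = 445·3.83 = 1704.4 kN·m/m
FS = M_R / M_D = 6160.0 / 1704.4 = 3.614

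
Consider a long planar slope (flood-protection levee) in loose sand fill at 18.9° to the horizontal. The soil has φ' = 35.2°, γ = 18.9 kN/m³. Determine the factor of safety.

FS = 2.06

For a dry cohesionless infinite slope the factor of safety is FS = tanφ' / tanβ.
FS = tan35.2° / tan18.9° = 0.7054 / 0.3424 = 2.060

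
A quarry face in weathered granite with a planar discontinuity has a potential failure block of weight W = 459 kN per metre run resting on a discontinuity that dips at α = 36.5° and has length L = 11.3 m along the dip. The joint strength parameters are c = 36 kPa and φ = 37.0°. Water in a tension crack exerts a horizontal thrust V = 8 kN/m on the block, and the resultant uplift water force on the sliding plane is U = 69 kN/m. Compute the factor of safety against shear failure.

Resolving the block weight along and normal to the plane and applying the Mohr–Coulomb strength on the joint:
N' = W cosα − U − V sinα = 459·cos36.5° − 69 − 8·sin36.5° = 295.2 kN/m
Driving force T = W sinα + V cosα = 459·sin36.5° + 8·cos36.5° = 279.5 kN/m
Resisting force R = c·L + N'·tanφ = 36·11.3 + 295.2·tan37.0° = 406.8 + 222.5 = 629.3 kN/m
FS = R / T = 629.3 / 279.5 = 2.252

FS = 2.25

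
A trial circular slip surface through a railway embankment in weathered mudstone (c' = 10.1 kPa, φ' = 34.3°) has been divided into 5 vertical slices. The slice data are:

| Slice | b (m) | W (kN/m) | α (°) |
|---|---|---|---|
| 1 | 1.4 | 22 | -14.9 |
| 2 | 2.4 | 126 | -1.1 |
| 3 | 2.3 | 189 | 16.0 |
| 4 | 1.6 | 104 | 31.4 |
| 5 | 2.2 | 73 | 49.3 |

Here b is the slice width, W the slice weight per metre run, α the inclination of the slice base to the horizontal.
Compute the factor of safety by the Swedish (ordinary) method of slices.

Ordinary method of slices: FS = Σ[c'·Δl_i + (W_i cosα_i)·tanφ'] / Σ W_i sinα_i, with Δl_i = b_i / cosα_i.
Slice 1: Δl = 1.4/cos(-14.9°) = 1.449 m; N'_1 = 22·cos(-14.9°) = 21.3; c'Δl = 14.63; W sinα = -5.7
Slice 2: Δl = 2.4/cos(-1.1°) = 2.400 m; N'_2 = 126·cos(-1.1°) = 126.0; c'Δl = 24.24; W sinα = -2.4
Slice 3: Δl = 2.3/cos16.0° = 2.393 m; N'_3 = 189·cos16.0° = 181.7; c'Δl = 24.17; W sinα = 52.1
Slice 4: Δl = 1.6/cos31.4° = 1.875 m; N'_4 = 104·cos31.4° = 88.8; c'Δl = 18.93; W sinα = 54.2
Slice 5: Δl = 2.2/cos49.3° = 3.374 m; N'_5 = 73·cos49.3° = 47.6; c'Δl = 34.07; W sinα = 55.3
Σc'Δl = 116.0 kN/m; ΣN' = 465.3 kN/m; ΣW sinα = 153.5 kN/m
Resisting = 116.0 + 465.3·tan34.3° = 116.0 + 317.4 = 433.4 kN/m
FS = 433.4 / 153.5 = 2.823

FS = 2.82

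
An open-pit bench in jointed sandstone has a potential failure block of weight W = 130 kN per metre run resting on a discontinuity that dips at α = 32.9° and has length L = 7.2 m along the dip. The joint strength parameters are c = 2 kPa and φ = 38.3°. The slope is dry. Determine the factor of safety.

Resolving the block weight along and normal to the plane and applying the Mohr–Coulomb strength on the joint:
N' = W cosα = 130·cos32.9° = 109.2 kN/m
Driving force T = W sinα = 130·sin32.9° = 70.6 kN/m
Resisting force R = c·L + N'·tanφ = 2·7.2 + 109.2·tan38.3° = 14.4 + 86.2 = 100.6 kN/m
FS = R / T = 100.6 / 70.6 = 1.425

FS = 1.42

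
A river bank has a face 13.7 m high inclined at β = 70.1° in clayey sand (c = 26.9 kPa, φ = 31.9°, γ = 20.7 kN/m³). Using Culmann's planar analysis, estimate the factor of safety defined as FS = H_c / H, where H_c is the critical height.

FS = 1.41

H_c = (4c/γ) · sinβ cosφ / [1 − cos(β − φ)]
    = (4·26.9/20.7) · sin70.1°·cos31.9° / [1 − cos38.2°]
    = 5.198 · 0.7983 / 0.2141 = 19.38 m
FS = H_c / H = 19.38 / 13.7 = 1.414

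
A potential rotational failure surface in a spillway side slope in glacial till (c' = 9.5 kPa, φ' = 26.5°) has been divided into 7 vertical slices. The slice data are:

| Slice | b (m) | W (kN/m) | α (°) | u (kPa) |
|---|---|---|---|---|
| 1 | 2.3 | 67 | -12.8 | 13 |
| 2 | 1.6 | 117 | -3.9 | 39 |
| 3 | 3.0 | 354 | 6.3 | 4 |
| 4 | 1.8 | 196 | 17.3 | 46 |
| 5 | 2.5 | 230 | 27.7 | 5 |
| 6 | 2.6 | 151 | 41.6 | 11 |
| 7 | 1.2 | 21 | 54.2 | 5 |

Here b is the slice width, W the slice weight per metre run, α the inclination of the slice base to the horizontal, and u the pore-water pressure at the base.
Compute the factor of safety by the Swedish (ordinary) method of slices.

Ordinary method of slices: FS = Σ[c'·Δl_i + (W_i cosα_i − u_i·Δl_i)·tanφ'] / Σ W_i sinα_i, with Δl_i = b_i / cosα_i.
Slice 1: Δl = 2.3/cos(-12.8°) = 2.359 m; N'_1 = 67·cos(-12.8°) − 13·2.359 = 34.7; c'Δl = 22.41; W sinα = -14.8
Slice 2: Δl = 1.6/cos(-3.9°) = 1.604 m; N'_2 = 117·cos(-3.9°) − 39·1.604 = 54.2; c'Δl = 15.24; W sinα = -8.0
Slice 3: Δl = 3.0/cos6.3° = 3.018 m; N'_3 = 354·cos6.3° − 4·3.018 = 339.8; c'Δl = 28.67; W sinα = 38.8
Slice 4: Δl = 1.8/cos17.3° = 1.885 m; N'_4 = 196·cos17.3° − 46·1.885 = 100.4; c'Δl = 17.91; W sinα = 58.3
Slice 5: Δl = 2.5/cos27.7° = 2.824 m; N'_5 = 230·cos27.7° − 5·2.824 = 189.5; c'Δl = 26.82; W sinα = 106.9
Slice 6: Δl = 2.6/cos41.6° = 3.477 m; N'_6 = 151·cos41.6° − 11·3.477 = 74.7; c'Δl = 33.03; W sinα = 100.3
Slice 7: Δl = 1.2/cos54.2° = 2.051 m; N'_7 = 21·cos54.2° − 5·2.051 = 2.0; c'Δl = 19.49; W sinα = 17.0
Σc'Δl = 163.6 kN/m; ΣN' = 795.3 kN/m; ΣW sinα = 298.5 kN/m
Resisting = 163.6 + 795.3·tan26.5° = 163.6 + 396.5 = 560.1 kN/m
FS = 560.1 / 298.5 = 1.876

FS = 1.88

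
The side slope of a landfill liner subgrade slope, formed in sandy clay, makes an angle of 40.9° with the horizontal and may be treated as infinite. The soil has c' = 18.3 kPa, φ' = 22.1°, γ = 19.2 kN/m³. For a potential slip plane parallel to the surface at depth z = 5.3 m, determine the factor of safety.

For an infinite slope with a slip plane parallel to the surface (no pore pressure): FS = [c' + γz cos²β tanφ'] / [γz sinβ cosβ].
γz = 19.2·5.3 = 101.76 kN/m²
Numerator = 18.3 + 101.76·cos²40.9°·tan22.1° = 18.3 + 101.76·0.5713·0.4061 = 41.907 kPa
Denominator = 101.76·sin40.9°·cos40.9° = 101.76·0.6547·0.7559 = 50.360 kPa
FS = 41.907 / 50.360 = 0.832

FS = 0.83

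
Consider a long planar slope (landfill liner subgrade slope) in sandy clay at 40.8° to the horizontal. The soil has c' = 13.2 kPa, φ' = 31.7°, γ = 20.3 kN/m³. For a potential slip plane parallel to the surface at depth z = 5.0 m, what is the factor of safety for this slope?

For an infinite slope with a slip plane parallel to the surface (no pore pressure): FS = [c' + γz cos²β tanφ'] / [γz sinβ cosβ].
γz = 20.3·5.0 = 101.50 kN/m²
Numerator = 13.2 + 101.50·cos²40.8°·tan31.7° = 13.2 + 101.50·0.5730·0.6176 = 49.123 kPa
Denominator = 101.50·sin40.8°·cos40.8° = 101.50·0.6534·0.7570 = 50.206 kPa
FS = 49.123 / 50.206 = 0.978

FS = 0.98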